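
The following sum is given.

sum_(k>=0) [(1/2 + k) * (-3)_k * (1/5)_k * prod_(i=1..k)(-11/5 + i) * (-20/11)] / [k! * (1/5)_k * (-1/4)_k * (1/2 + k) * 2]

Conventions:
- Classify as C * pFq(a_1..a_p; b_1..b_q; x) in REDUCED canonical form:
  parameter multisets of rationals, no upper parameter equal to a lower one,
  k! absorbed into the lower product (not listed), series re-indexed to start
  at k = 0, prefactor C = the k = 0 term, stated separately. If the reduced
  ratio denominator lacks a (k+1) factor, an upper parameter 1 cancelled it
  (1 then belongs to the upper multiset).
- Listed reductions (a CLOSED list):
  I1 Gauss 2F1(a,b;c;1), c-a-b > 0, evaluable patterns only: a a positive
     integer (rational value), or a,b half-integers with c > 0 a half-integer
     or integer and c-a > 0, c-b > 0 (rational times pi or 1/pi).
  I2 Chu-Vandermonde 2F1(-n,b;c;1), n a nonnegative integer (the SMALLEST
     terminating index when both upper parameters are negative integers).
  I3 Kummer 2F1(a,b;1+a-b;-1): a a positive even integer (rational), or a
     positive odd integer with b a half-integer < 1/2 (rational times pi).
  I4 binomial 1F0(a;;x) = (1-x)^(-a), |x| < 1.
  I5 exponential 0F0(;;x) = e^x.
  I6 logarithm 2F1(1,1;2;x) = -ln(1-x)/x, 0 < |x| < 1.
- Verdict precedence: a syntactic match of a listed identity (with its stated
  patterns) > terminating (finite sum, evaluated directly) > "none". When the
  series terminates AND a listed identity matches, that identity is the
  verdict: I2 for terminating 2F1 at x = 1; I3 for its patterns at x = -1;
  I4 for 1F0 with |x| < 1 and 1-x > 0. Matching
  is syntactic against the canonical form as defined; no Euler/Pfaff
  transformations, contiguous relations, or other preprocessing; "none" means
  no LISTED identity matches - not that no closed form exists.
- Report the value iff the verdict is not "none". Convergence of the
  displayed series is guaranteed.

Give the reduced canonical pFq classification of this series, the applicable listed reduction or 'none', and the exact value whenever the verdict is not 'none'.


With C = -10/11: the canonical form is 2F1(-3, -6/5; -1/4; 1). Verdict: Vandermonde's identity (I2) matches (terminating 2F1 at x = 1 with n = 3, b = -6/5, c = -1/4). Hence: 29146/1925.

The tell: with t_0 = -10/11, the constant factors (C = -10/11) combine into one prefactor.
Step ratio: r(k) = 1 * (k-3) (k-6/5) / [(k-1/4) (k+1)] - rational in k. x = 1; t_0 = -10/11; negate the roots.


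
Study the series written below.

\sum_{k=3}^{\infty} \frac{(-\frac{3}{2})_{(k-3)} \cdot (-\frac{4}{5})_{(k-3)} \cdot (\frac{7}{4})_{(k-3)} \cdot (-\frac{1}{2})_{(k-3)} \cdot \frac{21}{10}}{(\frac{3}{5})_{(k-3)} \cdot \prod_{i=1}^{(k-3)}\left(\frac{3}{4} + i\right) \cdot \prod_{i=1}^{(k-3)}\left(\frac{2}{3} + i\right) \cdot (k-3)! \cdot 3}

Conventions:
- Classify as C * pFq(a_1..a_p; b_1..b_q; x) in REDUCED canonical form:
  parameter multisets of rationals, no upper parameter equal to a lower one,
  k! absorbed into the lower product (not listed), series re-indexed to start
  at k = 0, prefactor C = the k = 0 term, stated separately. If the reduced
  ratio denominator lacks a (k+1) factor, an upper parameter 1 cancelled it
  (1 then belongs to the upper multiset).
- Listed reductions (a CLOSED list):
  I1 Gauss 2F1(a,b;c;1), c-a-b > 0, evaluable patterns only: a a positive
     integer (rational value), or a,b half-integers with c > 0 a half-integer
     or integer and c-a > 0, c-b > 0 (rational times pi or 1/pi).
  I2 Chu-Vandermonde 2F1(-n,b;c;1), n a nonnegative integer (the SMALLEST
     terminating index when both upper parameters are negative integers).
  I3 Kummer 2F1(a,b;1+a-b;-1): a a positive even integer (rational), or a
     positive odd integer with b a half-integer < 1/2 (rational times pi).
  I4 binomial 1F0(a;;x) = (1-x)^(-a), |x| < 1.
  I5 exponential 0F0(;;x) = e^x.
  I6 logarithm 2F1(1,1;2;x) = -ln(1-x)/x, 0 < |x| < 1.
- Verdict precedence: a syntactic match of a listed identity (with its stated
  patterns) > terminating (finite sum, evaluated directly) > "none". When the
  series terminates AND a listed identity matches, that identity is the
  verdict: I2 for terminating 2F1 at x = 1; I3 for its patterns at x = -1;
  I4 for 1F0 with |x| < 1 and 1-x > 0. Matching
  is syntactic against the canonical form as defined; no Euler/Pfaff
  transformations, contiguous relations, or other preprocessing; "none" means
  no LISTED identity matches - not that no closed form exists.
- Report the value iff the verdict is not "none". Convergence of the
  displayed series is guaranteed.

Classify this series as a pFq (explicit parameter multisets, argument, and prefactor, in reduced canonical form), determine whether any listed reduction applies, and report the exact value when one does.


Canonical form: C = \frac{7}{10} times 3F2 with upper {-\frac{3}{2}, -\frac{4}{5}, -\frac{1}{2}}, lower {\frac{3}{5}, \frac{5}{3}}, x = 1. Verdict: none - this 3F2 at x = 1 matches no listed pattern, and upper {-\frac{3}{2}, -\frac{4}{5}, -\frac{1}{2}} holds no stopper.

Key observation: t_0 being \frac{7}{10}, the parameter 7/4 appears in both the upper and lower lists and cancels.
Term ratio: r(k) = 1 * (k-\frac{3}{2}) (k-\frac{4}{5}) (k-\frac{1}{2}) / [(k+\frac{3}{5}) (k+\frac{5}{3}) (k+1)] - rational; roots negated = parameters, x = 1, C = \frac{7}{10}.


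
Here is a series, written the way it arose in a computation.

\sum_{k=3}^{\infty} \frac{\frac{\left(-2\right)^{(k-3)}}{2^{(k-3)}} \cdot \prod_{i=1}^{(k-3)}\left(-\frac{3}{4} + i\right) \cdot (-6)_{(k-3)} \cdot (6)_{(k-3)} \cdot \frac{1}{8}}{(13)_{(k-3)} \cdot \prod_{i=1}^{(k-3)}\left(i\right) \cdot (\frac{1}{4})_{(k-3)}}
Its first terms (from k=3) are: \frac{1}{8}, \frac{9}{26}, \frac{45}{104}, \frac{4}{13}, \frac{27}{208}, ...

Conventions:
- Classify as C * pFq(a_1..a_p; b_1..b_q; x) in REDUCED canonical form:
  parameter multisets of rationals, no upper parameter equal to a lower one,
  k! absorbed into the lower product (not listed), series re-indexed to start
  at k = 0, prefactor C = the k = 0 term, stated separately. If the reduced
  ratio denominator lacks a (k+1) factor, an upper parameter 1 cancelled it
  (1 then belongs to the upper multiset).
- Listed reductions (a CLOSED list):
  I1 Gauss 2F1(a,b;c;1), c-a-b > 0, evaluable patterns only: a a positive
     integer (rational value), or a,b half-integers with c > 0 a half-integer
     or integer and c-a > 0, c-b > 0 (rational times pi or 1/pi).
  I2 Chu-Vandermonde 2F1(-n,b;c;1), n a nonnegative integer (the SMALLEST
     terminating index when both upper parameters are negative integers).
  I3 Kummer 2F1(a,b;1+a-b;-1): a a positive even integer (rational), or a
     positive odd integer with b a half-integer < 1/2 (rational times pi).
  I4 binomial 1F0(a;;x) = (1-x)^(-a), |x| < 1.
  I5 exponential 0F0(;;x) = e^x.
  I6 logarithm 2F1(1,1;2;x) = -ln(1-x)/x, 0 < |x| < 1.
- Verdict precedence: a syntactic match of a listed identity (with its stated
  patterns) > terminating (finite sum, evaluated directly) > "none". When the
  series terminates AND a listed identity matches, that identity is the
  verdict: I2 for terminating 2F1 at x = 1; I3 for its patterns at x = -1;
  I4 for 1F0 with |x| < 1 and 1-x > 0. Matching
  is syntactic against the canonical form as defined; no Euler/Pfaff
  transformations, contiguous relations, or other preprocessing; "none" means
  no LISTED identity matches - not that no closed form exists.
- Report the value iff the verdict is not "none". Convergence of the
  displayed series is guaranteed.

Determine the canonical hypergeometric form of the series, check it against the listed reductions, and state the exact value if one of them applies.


This is \frac{1}{8} * 2F1(-6, 6; 13; -1) in reduced canonical form. Verdict: Kummer (I3) matches (x = -1; c = 13 equals 1+a-b for upper {-6, 6}: listed pattern). Value: \frac{11}{8}.

First insight: from the first term \frac{1}{8}: the parameter 1/4 appears in both the upper and lower lists and cancels.
Ratio: r(k) = -1 * (k-6) (k+6) / [(k+13) (k+1)] - poly over poly, x = -1 from leading terms; C = \frac{1}{8} at k = 0.


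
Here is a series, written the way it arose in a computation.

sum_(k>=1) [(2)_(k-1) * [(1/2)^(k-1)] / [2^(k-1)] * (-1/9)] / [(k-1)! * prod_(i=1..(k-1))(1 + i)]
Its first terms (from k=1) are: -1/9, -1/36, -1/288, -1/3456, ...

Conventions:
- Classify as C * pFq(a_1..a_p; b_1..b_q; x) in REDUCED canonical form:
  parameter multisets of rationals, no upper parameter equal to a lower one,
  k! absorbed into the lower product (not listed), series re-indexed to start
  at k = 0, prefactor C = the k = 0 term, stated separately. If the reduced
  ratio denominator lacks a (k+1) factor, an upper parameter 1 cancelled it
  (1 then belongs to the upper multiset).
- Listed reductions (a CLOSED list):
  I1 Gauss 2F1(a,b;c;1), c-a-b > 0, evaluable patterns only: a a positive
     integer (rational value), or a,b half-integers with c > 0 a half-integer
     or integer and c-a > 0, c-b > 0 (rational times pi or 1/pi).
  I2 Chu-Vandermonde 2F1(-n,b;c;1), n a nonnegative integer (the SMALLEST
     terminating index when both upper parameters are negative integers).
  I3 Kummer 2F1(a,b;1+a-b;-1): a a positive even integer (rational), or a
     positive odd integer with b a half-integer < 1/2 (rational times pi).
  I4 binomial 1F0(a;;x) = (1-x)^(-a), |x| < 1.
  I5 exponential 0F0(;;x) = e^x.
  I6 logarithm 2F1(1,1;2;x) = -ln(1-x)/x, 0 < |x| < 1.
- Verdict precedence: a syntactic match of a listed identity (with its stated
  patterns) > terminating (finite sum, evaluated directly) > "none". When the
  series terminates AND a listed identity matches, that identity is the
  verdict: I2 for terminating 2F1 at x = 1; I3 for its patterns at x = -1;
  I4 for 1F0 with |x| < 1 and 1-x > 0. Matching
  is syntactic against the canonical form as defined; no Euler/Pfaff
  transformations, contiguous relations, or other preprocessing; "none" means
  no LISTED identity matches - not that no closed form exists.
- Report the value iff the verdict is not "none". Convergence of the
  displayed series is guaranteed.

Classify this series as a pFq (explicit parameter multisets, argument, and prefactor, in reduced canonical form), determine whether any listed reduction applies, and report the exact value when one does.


Key observation: from the first term -1/9: the two k-th powers (prefactor -1/9) combine into one argument.
Step ratio: r(k) = (1/4) * 1 / [(k+1)] ; factor over Q: parameters, x = (1/4), and C = -1/9.

The series (x = 1/4) is 0F0: upper {-}, lower {-}, prefactor -1/9. Verdict: the I5 exponential reduction matches (the 0F0 exponential series at x = 1/4). Sum: (-1/9) * e^(1/4).


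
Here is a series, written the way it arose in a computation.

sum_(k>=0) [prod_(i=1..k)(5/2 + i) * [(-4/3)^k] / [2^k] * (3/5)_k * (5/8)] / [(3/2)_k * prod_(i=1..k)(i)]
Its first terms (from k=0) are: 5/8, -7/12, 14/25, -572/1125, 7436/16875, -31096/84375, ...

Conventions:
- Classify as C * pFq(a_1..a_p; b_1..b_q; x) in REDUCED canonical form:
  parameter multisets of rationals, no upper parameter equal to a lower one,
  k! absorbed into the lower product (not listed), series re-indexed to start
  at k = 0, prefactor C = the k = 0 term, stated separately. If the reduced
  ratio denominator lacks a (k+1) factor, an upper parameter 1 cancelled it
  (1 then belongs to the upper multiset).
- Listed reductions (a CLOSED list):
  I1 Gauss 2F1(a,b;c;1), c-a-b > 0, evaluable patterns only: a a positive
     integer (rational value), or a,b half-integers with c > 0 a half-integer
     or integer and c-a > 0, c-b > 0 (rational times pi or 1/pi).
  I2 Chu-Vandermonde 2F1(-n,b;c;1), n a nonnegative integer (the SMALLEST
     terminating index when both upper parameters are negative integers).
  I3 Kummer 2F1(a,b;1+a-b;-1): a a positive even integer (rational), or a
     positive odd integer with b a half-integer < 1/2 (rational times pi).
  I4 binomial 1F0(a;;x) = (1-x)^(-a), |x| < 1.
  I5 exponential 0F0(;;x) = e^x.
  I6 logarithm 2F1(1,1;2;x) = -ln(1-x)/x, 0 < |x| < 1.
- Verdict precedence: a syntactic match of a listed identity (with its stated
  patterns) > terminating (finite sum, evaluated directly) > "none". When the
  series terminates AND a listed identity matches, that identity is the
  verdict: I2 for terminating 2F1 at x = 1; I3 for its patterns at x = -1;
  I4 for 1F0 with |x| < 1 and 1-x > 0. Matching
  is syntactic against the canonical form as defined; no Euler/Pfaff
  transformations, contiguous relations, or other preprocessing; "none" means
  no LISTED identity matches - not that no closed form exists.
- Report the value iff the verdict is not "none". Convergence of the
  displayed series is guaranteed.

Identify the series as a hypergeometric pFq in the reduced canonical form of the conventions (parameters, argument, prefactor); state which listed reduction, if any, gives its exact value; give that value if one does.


The series (x = -2/3) is 2F1: upper {3/5, 7/2}, lower {3/2}, prefactor 5/8. Verdict: none (x = -2/3): each listed identity misses the multisets {3/5, 7/2} ; {3/2}.

The tell: from the first term 5/8: the product of the first k integers (prefactor 5/8) is k!.
Step ratio: r(k) = (-2/3) * (k+3/5) (k+7/2) / [(k+3/2) (k+1)] - rational; roots negated = parameters, x = (-2/3), C = 5/8.


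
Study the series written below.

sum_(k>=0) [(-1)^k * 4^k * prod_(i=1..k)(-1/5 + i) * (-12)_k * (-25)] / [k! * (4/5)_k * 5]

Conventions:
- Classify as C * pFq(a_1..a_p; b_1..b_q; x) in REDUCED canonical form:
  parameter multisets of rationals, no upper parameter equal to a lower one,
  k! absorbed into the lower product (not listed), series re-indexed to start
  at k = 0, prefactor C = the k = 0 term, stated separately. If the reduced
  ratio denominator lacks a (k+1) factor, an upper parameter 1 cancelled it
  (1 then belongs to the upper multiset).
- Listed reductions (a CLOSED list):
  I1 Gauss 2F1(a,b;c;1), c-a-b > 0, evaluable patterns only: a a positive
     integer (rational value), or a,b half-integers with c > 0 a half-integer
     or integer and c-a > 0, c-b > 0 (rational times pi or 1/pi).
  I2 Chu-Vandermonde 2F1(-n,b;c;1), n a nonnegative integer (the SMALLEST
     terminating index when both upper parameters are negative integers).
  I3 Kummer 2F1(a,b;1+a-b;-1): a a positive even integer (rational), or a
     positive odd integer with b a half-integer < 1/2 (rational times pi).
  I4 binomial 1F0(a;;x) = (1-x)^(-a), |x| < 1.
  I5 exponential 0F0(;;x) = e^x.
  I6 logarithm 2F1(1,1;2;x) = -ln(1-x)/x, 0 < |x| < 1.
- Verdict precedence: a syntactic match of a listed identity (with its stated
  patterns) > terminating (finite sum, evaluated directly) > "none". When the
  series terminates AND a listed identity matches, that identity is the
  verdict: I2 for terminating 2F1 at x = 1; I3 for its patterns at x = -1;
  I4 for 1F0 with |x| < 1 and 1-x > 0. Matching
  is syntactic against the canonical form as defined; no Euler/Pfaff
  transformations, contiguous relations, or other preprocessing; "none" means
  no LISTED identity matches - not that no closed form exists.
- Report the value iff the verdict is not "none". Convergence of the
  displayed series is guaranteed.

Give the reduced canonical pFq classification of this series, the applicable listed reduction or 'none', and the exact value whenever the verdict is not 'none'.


The series (x = -4) is 1F0: upper {-12}, lower {-}, prefactor -5. Verdict: terminating. (-12)_k vanishes past k = 12, leaving a 13-term sum, computed directly. Hence: -1220703125.

Key step: from the first term -5: the running product (C = -5, x = -4) telescopes to a rising factorial.
Ratio: r(k) = (-4) * (k-12) / [(k+1)] - poly over poly, x = (-4) from leading terms; C = -5 at k = 0.


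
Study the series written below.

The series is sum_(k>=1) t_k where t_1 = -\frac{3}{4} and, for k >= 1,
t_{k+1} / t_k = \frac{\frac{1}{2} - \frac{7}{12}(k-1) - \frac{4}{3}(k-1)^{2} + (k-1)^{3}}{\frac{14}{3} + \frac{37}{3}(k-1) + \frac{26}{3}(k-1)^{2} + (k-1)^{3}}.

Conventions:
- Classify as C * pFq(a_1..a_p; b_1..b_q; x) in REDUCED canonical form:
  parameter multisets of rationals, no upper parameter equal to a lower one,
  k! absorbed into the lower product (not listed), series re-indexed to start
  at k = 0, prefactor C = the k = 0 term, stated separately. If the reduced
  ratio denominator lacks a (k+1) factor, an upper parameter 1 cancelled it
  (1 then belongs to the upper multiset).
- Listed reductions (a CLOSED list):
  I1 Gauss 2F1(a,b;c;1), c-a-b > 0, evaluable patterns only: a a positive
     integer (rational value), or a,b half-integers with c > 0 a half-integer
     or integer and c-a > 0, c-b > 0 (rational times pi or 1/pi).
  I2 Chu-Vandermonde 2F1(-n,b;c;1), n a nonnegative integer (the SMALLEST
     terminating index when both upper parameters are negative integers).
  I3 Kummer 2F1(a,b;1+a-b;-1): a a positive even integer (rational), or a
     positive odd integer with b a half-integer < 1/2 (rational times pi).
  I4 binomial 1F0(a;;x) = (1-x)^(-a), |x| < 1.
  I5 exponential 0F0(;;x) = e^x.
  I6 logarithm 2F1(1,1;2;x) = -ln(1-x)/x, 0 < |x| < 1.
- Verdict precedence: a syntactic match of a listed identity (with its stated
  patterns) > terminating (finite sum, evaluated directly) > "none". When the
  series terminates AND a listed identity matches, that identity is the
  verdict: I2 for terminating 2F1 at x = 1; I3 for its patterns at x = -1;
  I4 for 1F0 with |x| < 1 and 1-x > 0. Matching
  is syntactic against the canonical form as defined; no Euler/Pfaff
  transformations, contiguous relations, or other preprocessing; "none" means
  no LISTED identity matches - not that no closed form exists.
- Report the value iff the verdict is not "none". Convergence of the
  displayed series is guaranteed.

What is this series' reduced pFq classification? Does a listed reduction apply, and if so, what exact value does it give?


x = 1 here; the reduced form reads 2F1, upper {-\frac{3}{2}, -\frac{1}{2}}, lower {7}, C = -\frac{3}{4}. Verdict at x = 1: Gauss (I1, half-integer pattern) matches (x = 1; upper {-\frac{3}{2}, -\frac{1}{2}} half-integers, c = 7 in the evaluable pattern). Hence: \left(-\frac{16777216}{6441435}\right) / \pi.

The tell: t_0 = -\frac{3}{4} here, and roots of the ratio polynomials (prefactor -3/4) are the negated parameters.
Adjacent-term ratio: r(k) = 1 * (k-\frac{3}{2}) (k-\frac{1}{2}) / [(k+7) (k+1)] - rational in k, leading ratio 1; with t_0 = -\frac{3}{4}, classification follows.


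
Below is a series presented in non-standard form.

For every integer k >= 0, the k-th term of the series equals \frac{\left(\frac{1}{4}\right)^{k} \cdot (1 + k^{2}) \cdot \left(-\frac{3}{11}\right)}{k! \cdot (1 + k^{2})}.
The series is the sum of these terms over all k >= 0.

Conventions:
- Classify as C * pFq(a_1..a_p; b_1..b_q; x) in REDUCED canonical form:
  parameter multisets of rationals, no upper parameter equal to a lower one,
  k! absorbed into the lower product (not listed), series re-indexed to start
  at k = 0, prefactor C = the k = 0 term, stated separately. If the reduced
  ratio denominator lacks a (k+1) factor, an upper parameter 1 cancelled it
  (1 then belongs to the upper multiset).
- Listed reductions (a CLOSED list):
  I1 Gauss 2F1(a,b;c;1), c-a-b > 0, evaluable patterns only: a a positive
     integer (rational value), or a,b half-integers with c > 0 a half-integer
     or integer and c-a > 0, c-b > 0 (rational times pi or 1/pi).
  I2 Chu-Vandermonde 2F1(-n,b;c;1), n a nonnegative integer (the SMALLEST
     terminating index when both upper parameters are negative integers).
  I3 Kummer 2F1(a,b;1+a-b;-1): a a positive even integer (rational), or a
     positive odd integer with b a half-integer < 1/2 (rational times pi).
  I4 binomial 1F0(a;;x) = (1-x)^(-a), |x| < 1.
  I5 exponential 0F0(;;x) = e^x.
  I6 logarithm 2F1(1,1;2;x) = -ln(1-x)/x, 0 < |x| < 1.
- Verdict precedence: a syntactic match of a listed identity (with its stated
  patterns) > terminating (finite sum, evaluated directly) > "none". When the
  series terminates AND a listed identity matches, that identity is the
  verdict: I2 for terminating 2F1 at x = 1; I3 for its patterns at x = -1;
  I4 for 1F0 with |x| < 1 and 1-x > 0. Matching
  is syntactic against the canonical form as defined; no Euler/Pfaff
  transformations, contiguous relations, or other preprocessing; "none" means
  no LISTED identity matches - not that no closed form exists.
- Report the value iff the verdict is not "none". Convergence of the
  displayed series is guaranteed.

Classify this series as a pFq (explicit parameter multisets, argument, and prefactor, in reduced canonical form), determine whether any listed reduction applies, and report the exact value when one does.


This is -\frac{3}{11} * 0F0(-; -; \frac{1}{4}) in reduced canonical form. Verdict: this is the I5 exponential reduction (the 0F0 exponential series at x = \frac{1}{4}). Exact value: \left(-\frac{3}{11}\right) \cdot e^{\frac{1}{4}}.

The tell: from the first term -\frac{3}{11}: striking the common factor k^2 + 1 reduces the term (C = -3/11, x = 1/4).
Adjacent-term ratio: r(k) = \frac{1}{4} * 1 / [(k+1)] - rational in k. x = \frac{1}{4}; t_0 = -\frac{3}{11}; negate the roots.


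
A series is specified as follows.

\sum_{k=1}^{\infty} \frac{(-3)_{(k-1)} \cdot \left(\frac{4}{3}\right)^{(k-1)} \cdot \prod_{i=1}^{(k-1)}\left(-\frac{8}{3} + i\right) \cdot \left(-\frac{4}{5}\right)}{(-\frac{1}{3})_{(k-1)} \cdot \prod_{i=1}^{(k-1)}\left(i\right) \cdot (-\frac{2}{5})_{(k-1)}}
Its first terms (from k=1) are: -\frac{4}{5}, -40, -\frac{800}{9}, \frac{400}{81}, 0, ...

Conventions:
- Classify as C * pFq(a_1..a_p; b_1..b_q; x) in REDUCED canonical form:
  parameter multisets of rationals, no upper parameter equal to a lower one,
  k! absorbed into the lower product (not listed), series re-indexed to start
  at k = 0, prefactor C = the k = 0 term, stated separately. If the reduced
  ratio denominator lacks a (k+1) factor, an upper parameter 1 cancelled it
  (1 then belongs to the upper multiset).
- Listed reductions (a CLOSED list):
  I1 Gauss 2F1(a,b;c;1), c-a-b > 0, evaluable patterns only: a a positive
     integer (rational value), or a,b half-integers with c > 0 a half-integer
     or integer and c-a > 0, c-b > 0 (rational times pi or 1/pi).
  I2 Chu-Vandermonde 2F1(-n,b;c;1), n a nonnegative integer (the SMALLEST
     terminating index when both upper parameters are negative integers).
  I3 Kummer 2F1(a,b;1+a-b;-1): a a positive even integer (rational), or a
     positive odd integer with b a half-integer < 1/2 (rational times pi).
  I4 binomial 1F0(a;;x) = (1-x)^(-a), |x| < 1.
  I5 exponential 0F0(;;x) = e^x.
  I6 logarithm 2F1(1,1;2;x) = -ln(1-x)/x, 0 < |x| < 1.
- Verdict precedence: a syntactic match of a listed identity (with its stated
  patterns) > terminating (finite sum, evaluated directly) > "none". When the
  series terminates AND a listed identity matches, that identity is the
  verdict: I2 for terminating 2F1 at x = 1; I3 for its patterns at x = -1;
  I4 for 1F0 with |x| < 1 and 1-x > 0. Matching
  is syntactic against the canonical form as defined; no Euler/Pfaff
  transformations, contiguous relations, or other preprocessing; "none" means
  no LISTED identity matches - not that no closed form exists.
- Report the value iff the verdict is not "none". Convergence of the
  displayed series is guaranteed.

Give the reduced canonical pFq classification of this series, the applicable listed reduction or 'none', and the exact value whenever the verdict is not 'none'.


Canonical form: C = -\frac{4}{5} times 2F2 with upper {-3, -\frac{5}{3}}, lower {-\frac{2}{5}, -\frac{1}{3}}, x = \frac{4}{3}. Verdict: terminating - upper -3 stops the sum at k = 3; the 4 terms are added exactly. Exact value: -\frac{50524}{405}.

First insight: t_0 = -\frac{4}{5} here, and the product of the first k integers (C = -4/5) is k!.
Step ratio: r(k) = \frac{4}{3} * (k-3) (k-\frac{5}{3}) / [(k-\frac{2}{5}) (k-\frac{1}{3}) (k+1)] - rational in k, leading ratio \frac{4}{3}; with t_0 = -\frac{4}{5}, classification follows.


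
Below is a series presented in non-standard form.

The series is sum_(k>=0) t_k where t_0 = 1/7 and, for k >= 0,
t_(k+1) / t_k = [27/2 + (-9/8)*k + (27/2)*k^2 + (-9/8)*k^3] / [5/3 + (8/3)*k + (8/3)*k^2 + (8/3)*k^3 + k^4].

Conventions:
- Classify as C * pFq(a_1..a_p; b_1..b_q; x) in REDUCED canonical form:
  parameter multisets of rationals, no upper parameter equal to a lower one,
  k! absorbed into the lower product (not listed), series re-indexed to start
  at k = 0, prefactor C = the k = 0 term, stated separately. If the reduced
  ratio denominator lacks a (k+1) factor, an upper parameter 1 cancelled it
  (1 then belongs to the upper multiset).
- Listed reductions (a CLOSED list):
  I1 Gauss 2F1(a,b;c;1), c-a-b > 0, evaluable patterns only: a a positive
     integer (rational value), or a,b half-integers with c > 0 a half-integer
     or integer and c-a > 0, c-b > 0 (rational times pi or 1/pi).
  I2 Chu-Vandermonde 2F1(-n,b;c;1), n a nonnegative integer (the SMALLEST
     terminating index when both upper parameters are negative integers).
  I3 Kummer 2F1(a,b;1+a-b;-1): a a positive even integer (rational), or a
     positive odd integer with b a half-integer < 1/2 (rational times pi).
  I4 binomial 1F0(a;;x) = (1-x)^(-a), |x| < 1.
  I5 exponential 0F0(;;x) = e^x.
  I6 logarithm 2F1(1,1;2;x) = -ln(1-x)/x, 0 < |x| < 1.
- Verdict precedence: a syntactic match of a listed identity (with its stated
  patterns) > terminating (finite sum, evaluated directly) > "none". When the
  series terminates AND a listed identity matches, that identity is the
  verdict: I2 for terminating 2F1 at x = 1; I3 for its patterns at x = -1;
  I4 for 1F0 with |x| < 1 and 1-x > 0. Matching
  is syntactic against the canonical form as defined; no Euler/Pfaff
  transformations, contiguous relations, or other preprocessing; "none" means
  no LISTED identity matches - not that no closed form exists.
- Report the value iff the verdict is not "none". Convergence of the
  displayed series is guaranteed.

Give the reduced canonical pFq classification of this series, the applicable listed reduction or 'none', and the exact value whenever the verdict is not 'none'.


Canonical form: C = 1/7 times 1F1 with upper {-12}, lower {5/3}, x = -9/8. Verdict: terminating - upper -12 stops the sum at k = 12; the 13 terms are added exactly. Its exact value is 186946911063312947989578683/21245662097792285907353600.

Key observation: x = (-9/8) and cancel k^2 + 1 from the displayed ratio first; then C = 1/7.
Consecutive-term ratio: r(k) = (-9/8) * (k-12) / [(k+5/3) (k+1)] - rational; roots negated = parameters, x = (-9/8), C = 1/7.


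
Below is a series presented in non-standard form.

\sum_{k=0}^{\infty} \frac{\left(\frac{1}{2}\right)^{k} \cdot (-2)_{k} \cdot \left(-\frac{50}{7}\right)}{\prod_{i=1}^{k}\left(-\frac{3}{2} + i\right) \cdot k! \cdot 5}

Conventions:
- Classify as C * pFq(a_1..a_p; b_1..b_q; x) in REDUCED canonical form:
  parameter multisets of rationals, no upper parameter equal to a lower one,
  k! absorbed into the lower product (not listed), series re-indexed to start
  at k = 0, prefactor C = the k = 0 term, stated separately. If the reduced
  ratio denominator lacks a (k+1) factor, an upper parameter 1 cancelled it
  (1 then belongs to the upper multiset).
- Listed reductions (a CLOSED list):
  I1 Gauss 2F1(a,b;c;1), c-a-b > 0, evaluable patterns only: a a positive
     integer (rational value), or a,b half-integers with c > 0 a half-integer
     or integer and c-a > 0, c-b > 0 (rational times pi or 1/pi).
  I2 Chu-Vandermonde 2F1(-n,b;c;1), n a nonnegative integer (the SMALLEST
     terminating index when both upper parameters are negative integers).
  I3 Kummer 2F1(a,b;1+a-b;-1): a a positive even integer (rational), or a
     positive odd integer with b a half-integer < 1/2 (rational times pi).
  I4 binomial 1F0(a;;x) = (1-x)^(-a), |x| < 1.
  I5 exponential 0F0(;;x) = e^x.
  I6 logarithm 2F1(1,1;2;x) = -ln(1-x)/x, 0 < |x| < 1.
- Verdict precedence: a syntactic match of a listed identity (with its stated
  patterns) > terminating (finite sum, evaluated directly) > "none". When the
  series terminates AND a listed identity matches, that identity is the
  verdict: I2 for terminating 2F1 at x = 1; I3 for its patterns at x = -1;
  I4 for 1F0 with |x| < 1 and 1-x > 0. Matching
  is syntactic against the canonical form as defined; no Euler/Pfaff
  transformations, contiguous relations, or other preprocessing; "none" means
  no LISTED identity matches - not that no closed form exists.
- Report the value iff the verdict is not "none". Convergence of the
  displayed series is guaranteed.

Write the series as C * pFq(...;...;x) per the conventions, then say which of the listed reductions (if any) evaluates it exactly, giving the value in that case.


Reduced: x = \frac{1}{2}, 1F1, upper = {-2}, lower = {-\frac{1}{2}}, C = -\frac{10}{7}. Verdict: terminating - upper -2 stops the sum at k = 2; the 3 terms are added exactly. Exact value: -\frac{20}{7}.

Structural cue: from the first term -\frac{10}{7}: the constant factors (prefactor -10/7) combine into one prefactor.
Ratio: r(k) = \frac{1}{2} * (k-2) / [(k-\frac{1}{2}) (k+1)] - rational; roots negated = parameters, x = \frac{1}{2}, C = -\frac{10}{7}.


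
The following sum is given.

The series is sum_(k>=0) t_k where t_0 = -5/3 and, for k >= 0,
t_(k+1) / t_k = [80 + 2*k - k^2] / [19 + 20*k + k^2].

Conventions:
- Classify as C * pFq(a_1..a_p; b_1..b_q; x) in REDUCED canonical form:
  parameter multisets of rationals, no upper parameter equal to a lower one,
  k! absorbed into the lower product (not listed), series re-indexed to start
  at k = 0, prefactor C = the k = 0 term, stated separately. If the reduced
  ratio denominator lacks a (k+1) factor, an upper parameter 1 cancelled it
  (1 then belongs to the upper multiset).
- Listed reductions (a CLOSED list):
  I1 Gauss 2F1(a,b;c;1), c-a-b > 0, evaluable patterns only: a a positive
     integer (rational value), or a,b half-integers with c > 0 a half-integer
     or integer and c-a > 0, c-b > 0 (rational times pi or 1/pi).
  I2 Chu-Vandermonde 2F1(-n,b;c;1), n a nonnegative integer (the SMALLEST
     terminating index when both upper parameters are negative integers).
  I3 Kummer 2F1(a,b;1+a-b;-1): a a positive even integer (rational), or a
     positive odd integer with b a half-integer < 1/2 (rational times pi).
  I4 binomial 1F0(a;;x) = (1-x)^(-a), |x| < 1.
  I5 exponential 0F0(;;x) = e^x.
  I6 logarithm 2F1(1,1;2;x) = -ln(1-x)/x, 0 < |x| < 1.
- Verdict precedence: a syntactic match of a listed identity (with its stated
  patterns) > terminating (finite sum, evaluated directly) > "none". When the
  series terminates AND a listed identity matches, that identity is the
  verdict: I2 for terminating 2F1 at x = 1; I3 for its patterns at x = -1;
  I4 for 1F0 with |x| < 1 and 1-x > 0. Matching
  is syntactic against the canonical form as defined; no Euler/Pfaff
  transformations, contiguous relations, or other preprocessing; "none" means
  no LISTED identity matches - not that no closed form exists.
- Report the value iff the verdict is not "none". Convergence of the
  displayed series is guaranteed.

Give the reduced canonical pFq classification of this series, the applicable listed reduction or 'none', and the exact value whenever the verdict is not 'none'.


x = -1 here; the reduced form reads 2F1, upper {-10, 8}, lower {19}, C = -5/3. Verdict at x = -1: Kummer (I3) matches (x = -1; c = 19 equals 1+a-b for upper {-10, 8}: listed pattern). Value: -510/7.

The tell: t_0 = -5/3 here, and roots of the ratio polynomials (C = -5/3, x = -1) are the negated parameters.
Consecutive-term ratio: r(k) = (-1) * (k-10) (k+8) / [(k+19) (k+1)] - rational in k. x = (-1); t_0 = -5/3; negate the roots.


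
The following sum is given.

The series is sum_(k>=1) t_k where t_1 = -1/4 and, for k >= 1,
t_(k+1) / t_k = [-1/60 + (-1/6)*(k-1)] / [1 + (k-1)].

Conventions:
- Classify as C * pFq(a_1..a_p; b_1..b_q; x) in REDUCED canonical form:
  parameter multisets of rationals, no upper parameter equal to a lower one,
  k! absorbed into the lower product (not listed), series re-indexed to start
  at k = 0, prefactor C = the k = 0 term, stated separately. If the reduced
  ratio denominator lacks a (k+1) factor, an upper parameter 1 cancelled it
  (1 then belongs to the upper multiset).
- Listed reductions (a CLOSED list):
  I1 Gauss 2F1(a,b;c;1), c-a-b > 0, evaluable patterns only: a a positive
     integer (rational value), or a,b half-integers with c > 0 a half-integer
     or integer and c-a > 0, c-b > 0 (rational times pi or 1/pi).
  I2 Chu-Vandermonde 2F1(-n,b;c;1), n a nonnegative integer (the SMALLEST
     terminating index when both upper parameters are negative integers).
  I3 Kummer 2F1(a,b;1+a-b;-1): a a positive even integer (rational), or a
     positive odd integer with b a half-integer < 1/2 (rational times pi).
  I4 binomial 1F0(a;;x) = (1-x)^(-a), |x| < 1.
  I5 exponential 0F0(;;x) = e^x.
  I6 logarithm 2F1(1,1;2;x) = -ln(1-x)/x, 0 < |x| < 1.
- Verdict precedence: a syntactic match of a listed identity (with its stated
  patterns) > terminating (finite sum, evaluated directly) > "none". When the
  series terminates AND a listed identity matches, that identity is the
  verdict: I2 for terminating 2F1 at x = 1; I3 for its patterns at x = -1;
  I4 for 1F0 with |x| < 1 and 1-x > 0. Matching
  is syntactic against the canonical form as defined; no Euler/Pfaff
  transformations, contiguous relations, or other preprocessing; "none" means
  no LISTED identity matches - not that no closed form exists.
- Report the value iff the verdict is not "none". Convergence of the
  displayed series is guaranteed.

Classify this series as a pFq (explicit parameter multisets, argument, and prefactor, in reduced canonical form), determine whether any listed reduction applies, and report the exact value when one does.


Reduced: x = -1/6, 1F0, upper = {1/10}, lower = {-}, C = -1/4. Verdict at x = -1/6: binomial (I4) matches (the 1F0 binomial series: exponent -1/10, x = -1/6). Exact value: (-1/4) * (7/6)^(-1/10).

Key observation: x = (-1/6) and factor the ratio over Q (prefactor -1/4): negated roots = parameters.
Ratio: r(k) = (-1/6) * (k+1/10) / [(k+1)] ; factor over Q: parameters, x = (-1/6), and C = -1/4.


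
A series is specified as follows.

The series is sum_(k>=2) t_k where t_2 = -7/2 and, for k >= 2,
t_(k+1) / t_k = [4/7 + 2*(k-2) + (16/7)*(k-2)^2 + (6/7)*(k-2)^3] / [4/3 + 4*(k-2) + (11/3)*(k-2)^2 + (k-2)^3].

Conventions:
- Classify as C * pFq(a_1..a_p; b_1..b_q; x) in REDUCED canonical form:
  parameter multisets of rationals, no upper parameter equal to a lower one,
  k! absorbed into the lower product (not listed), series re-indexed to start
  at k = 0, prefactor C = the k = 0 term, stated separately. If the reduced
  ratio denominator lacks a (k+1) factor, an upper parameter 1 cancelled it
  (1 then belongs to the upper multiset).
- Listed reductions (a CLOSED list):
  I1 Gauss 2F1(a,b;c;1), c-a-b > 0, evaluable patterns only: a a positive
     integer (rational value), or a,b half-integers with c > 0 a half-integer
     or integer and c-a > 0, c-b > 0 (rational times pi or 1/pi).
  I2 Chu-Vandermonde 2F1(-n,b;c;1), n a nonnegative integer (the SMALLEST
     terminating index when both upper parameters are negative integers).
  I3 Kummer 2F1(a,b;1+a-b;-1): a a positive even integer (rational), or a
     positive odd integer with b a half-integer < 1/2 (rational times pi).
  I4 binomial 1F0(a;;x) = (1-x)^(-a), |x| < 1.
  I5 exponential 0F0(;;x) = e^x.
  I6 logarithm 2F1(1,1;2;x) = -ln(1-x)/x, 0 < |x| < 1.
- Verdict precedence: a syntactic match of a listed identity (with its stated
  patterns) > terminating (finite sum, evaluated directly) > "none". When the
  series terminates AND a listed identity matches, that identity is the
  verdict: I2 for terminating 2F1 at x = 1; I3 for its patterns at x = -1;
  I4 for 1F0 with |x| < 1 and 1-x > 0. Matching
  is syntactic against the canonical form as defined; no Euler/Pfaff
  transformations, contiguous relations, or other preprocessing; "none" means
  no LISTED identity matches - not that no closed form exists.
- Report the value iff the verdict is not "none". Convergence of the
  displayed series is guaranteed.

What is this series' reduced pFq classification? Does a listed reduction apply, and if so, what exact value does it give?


This is -7/2 * 2F1(1, 1; 2; 6/7) in reduced canonical form. Verdict: this is logarithm (I6) (the logarithm: parameters (1,1;2), x = 6/7). Sum: (49/12) * ln(1/7).

The tell: with t_0 = -7/2, roots of the ratio polynomials (prefactor -7/2) are the negated parameters.
Ratio: r(k) = (6/7) * (k+1) (k+1) / [(k+2) (k+1)] - poly over poly, x = (6/7) from leading terms; C = -7/2 at k = 0.


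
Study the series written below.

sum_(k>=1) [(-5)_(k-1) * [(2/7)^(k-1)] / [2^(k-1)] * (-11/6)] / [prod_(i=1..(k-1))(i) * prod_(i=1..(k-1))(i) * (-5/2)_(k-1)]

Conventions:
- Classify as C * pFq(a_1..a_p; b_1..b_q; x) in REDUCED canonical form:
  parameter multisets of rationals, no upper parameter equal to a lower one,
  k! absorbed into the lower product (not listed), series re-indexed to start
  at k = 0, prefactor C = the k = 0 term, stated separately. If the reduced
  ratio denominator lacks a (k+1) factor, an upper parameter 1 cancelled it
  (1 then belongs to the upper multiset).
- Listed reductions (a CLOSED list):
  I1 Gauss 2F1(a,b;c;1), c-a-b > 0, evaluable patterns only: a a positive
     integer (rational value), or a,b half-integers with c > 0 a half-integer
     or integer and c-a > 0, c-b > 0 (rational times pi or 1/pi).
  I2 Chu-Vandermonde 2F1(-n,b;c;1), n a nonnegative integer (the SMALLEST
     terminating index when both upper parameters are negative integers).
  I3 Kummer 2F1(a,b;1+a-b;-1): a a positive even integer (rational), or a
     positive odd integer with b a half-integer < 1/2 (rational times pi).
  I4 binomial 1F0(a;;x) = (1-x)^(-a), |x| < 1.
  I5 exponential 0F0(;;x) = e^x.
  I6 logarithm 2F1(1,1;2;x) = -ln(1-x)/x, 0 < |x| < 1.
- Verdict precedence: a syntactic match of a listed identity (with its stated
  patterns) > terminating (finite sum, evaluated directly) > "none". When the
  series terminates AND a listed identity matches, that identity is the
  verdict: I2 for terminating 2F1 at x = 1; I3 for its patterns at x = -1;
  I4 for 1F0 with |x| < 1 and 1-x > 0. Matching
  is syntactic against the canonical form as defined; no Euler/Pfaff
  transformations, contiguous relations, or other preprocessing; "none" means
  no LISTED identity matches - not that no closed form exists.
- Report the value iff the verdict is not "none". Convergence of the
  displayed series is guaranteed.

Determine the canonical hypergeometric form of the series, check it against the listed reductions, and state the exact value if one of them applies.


x = 1/7 here; the reduced form reads 1F2, upper {-5}, lower {-5/2, 1}, C = -11/6. Verdict: terminating - upper -5 stops the sum at k = 5; the 6 terms are added exactly. Sum: -164154419/68068350.

First insight: with t_0 = -11/6, the product of the first k integers (C = -11/6, x = 1/7) is k!.
Ratio: r(k) = (1/7) * (k-5) / [(k-5/2) (k+1) (k+1)] - rational in k, leading ratio (1/7); with t_0 = -11/6, classification follows.


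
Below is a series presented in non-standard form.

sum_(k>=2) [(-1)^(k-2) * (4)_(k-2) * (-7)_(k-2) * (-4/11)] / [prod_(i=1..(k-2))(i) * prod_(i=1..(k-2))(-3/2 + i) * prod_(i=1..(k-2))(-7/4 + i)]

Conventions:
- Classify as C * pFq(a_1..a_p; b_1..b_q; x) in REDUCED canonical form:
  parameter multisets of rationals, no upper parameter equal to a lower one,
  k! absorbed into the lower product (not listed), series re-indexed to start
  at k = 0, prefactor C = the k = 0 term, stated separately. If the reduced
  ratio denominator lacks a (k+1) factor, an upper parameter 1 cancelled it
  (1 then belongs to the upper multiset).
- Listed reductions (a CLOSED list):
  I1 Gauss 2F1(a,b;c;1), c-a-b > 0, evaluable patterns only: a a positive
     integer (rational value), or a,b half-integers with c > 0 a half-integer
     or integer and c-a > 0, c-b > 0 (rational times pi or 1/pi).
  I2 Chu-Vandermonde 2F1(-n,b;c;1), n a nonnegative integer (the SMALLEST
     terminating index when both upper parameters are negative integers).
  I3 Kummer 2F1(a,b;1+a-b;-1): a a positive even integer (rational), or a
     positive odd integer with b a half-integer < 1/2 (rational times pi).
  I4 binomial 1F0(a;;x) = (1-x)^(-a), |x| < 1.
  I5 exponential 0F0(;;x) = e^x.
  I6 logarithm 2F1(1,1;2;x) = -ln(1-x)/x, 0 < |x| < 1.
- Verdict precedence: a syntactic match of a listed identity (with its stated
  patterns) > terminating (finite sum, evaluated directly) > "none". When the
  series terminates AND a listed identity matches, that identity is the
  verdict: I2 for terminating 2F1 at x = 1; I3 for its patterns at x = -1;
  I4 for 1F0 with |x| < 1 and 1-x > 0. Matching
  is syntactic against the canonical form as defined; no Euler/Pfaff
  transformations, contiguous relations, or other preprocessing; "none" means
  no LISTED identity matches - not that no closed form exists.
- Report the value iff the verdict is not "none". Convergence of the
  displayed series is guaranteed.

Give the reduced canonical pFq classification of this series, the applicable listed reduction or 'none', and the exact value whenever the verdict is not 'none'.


Key step: x = (-1) and the product of the first k integers (C = -4/11) is k!.
Step ratio: r(k) = (-1) * (k-7) (k+4) / [(k-3/4) (k-1/2) (k+1)] - rational in k, leading ratio (-1); with t_0 = -4/11, classification follows.

This is -4/11 * 2F2(-7, 4; -3/4, -1/2; -1) in reduced canonical form. Verdict: terminating. (-7)_k vanishes past k = 7, leaving a 8-term sum, computed directly. Value: -4011501409844/75810735.
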